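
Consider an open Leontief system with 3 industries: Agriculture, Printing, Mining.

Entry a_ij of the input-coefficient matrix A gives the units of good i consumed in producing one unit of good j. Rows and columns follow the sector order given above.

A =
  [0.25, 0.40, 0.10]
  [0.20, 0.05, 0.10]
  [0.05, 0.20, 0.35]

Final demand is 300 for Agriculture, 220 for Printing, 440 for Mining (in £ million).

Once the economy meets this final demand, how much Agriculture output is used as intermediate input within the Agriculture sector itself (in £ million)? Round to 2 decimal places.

I − A =
  [   0.75    -0.40    -0.10]
  [  -0.20     0.95    -0.10]
  [  -0.05    -0.20     0.65]
Cofactors of I−A, C_ij = (−1)^(i+j)·(minor ij) (rows/columns in the sector order above):
  C_11 = (0.95)(0.65) − (-0.10)(-0.20) = 0.5975
  C_12 = −[(-0.20)(0.65) − (-0.10)(-0.05)] = 0.1350
  C_13 = (-0.20)(-0.20) − (0.95)(-0.05) = 0.0875
  C_21 = −[(-0.40)(0.65) − (-0.10)(-0.20)] = 0.2800
  C_22 = (0.75)(0.65) − (-0.10)(-0.05) = 0.4825
  C_23 = −[(0.75)(-0.20) − (-0.40)(-0.05)] = 0.1700
  C_31 = (-0.40)(-0.10) − (-0.10)(0.95) = 0.1350
  C_32 = −[(0.75)(-0.10) − (-0.10)(-0.20)] = 0.0950
  C_33 = (0.75)(0.95) − (-0.40)(-0.20) = 0.6325
det(I−A) = Σ_j (I−A)_1j·C_1j = (0.75)(0.5975) + (-0.40)(0.1350) + (-0.10)(0.0875) = 0.385375
adj(I−A) = Cᵀ =
  [ 0.5975   0.2800   0.1350]
  [ 0.1350   0.4825   0.0950]
  [ 0.0875   0.1700   0.6325]
(I − A)⁻¹ = adj(I−A) / det(I−A) ≈
  [   1.5504     0.7266     0.3503]
  [   0.3503     1.2520     0.2465]
  [   0.2271     0.4411     1.6413]
First solve x = (I − A)⁻¹ d = adj(I−A)·d / det(I−A); in particular x_1 = (0.5975·300 + 0.2800·220 + 0.1350·440) / 0.385375 = 300.25 / 0.385375 ≈ 779.1113.
Intermediate flow from 1 to 1: z_11 = a_11 · x_1 = 0.25 × 300.25 / 0.385375 = 75.0625 / 0.385375 ≈ 194.78.

z_11 = 194.78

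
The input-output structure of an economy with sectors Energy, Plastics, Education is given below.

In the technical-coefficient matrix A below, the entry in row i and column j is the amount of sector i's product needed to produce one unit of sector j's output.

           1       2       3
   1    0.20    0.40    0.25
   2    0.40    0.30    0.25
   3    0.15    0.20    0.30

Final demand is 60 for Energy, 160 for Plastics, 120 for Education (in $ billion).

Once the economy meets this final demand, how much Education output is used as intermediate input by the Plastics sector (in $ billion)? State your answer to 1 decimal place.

I − A =
  [   0.80    -0.40    -0.25]
  [  -0.40     0.70    -0.25]
  [  -0.15    -0.20     0.70]
Cofactors of I−A, C_ij = (−1)^(i+j)·(minor ij) (rows/columns in the sector order above):
  C_11 = (0.70)(0.70) − (-0.25)(-0.20) = 0.4400
  C_12 = −[(-0.40)(0.70) − (-0.25)(-0.15)] = 0.3175
  C_13 = (-0.40)(-0.20) − (0.70)(-0.15) = 0.1850
  C_21 = −[(-0.40)(0.70) − (-0.25)(-0.20)] = 0.3300
  C_22 = (0.80)(0.70) − (-0.25)(-0.15) = 0.5225
  C_23 = −[(0.80)(-0.20) − (-0.40)(-0.15)] = 0.2200
  C_31 = (-0.40)(-0.25) − (-0.25)(0.70) = 0.2750
  C_32 = −[(0.80)(-0.25) − (-0.25)(-0.40)] = 0.3000
  C_33 = (0.80)(0.70) − (-0.40)(-0.40) = 0.4000
det(I−A) = Σ_j (I−A)_1j·C_1j = (0.80)(0.4400) + (-0.40)(0.3175) + (-0.25)(0.1850) = 0.17875
adj(I−A) = Cᵀ =
  [ 0.4400   0.3300   0.2750]
  [ 0.3175   0.5225   0.3000]
  [ 0.1850   0.2200   0.4000]
(I − A)⁻¹ = adj(I−A) / det(I−A) ≈
  [   2.4615     1.8462     1.5385]
  [   1.7762     2.9231     1.6783]
  [   1.0350     1.2308     2.2378]
First solve x = (I − A)⁻¹ d = adj(I−A)·d / det(I−A); in particular x_2 = (0.3175·60 + 0.5225·160 + 0.3000·120) / 0.17875 = 138.65 / 0.17875 ≈ 775.664.
Intermediate flow from 3 to 2: z_32 = a_32 · x_2 = 0.20 × 138.65 / 0.17875 = 27.73 / 0.17875 ≈ 155.1.

z_32 = 155.1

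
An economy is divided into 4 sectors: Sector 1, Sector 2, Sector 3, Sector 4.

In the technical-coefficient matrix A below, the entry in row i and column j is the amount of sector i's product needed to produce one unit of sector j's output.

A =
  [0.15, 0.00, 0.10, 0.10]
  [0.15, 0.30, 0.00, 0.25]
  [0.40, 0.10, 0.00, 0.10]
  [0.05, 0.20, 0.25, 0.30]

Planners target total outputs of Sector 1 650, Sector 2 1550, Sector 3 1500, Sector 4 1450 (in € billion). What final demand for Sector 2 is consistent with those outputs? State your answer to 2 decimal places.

d_2 = 625.00

I − A =
  [   0.85     0.00    -0.10    -0.10]
  [  -0.15     0.70     0.00    -0.25]
  [  -0.40    -0.10     1.00    -0.10]
  [  -0.05    -0.20    -0.25     0.70]
d = (I − A) x:
  d_1 = (+0.85)·650 + (+0.00)·1550 + (-0.10)·1500 + (-0.10)·1450 = 257.50
  d_2 = (-0.15)·650 + (+0.70)·1550 + (+0.00)·1500 + (-0.25)·1450 = 625.00
  d_3 = (-0.40)·650 + (-0.10)·1550 + (+1.00)·1500 + (-0.10)·1450 = 940.00
  d_4 = (-0.05)·650 + (-0.20)·1550 + (-0.25)·1500 + (+0.70)·1450 = 297.50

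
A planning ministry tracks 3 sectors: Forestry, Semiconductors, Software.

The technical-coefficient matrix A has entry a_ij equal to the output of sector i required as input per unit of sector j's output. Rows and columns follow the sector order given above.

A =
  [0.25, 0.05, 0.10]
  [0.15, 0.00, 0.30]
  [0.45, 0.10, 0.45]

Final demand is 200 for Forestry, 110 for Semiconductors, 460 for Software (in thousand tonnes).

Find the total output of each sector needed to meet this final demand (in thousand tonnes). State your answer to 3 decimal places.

x_1 = 484.104, x_2 = 584.216, x_3 = 1338.670

I − A =
  [   0.75    -0.05    -0.10]
  [  -0.15     1.00    -0.30]
  [  -0.45    -0.10     0.55]
Cofactors of I−A, C_ij = (−1)^(i+j)·(minor ij) (rows/columns in the sector order above):
  C_11 = (1.00)(0.55) − (-0.30)(-0.10) = 0.5200
  C_12 = −[(-0.15)(0.55) − (-0.30)(-0.45)] = 0.2175
  C_13 = (-0.15)(-0.10) − (1.00)(-0.45) = 0.4650
  C_21 = −[(-0.05)(0.55) − (-0.10)(-0.10)] = 0.0375
  C_22 = (0.75)(0.55) − (-0.10)(-0.45) = 0.3675
  C_23 = −[(0.75)(-0.10) − (-0.05)(-0.45)] = 0.0975
  C_31 = (-0.05)(-0.30) − (-0.10)(1.00) = 0.1150
  C_32 = −[(0.75)(-0.30) − (-0.10)(-0.15)] = 0.2400
  C_33 = (0.75)(1.00) − (-0.05)(-0.15) = 0.7425
det(I−A) = Σ_j (I−A)_1j·C_1j = (0.75)(0.5200) + (-0.05)(0.2175) + (-0.10)(0.4650) = 0.332625
adj(I−A) = Cᵀ =
  [ 0.5200   0.0375   0.1150]
  [ 0.2175   0.3675   0.2400]
  [ 0.4650   0.0975   0.7425]
(I − A)⁻¹ = adj(I−A) / det(I−A) ≈
  [   1.5633     0.1127     0.3457]
  [   0.6539     1.1048     0.7215]
  [   1.3980     0.2931     2.2322]
x = (I − A)⁻¹ d = adj(I−A)·d / det(I−A), with det(I−A) = 0.332625:
  x_1 = (0.5200·200 + 0.0375·110 + 0.1150·460) / 0.332625 = 161.025 / 0.332625 ≈ 484.104
  x_2 = (0.2175·200 + 0.3675·110 + 0.2400·460) / 0.332625 = 194.325 / 0.332625 ≈ 584.216
  x_3 = (0.4650·200 + 0.0975·110 + 0.7425·460) / 0.332625 = 445.275 / 0.332625 ≈ 1338.670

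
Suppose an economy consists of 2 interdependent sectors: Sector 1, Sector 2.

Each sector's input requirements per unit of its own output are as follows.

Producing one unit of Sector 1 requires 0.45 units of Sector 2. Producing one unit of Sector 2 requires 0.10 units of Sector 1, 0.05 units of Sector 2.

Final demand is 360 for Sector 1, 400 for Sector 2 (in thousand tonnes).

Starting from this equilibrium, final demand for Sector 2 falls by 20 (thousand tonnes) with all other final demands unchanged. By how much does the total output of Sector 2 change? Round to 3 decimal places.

I − A =
  [   1.00    -0.10]
  [  -0.45     0.95]
det(I−A) = (1.00)(0.95) − (-0.10)(-0.45) = 0.9050
adj(I−A) = [[0.95, 0.10], [0.45, 1.00]]
(I − A)⁻¹ = adj(I−A) / det(I−A) ≈
  [   1.0497     0.1105]
  [   0.4972     1.1050]
Δx = (I − A)⁻¹ Δd with Δd having -20 in the Sector 2 component and 0 elsewhere.
So Δx_2 = L_22 · (-20), where L_22 = adj(I−A)_22 / det(I−A) = 1.00 / 0.9050.
Δx_2 = 1.00 × (-20) / 0.9050 = -20.00 / 0.9050 ≈ -22.099.

Δx_2 = -22.099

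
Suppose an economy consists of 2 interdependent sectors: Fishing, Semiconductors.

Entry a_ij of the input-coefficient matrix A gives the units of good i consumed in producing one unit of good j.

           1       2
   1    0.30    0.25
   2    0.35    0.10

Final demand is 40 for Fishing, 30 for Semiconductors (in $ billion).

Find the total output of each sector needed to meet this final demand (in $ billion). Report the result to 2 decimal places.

I − A =
  [   0.70    -0.25]
  [  -0.35     0.90]
det(I−A) = (0.70)(0.90) − (-0.25)(-0.35) = 0.5425
adj(I−A) = [[0.90, 0.25], [0.35, 0.70]]
(I − A)⁻¹ = adj(I−A) / det(I−A) ≈
  [   1.6590     0.4608]
  [   0.6452     1.2903]
x = (I − A)⁻¹ d = adj(I−A)·d / det(I−A), with det(I−A) = 0.5425:
  x_1 = (0.90·40 + 0.25·30) / 0.5425 = 43.50 / 0.5425 ≈ 80.18
  x_2 = (0.35·40 + 0.70·30) / 0.5425 = 35.00 / 0.5425 ≈ 64.52

x_1 = 80.18, x_2 = 64.52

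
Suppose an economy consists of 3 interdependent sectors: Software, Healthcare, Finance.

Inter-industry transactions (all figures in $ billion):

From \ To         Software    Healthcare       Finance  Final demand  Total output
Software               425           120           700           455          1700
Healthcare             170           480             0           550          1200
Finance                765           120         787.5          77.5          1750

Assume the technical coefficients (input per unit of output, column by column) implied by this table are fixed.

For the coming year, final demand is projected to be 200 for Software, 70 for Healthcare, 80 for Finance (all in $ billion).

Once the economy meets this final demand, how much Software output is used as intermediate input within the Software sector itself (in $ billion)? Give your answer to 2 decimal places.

z_11 = 176.63

Technical coefficients a_ij = z_ij / X_j:
  a_11 = 425/1700 = 0.25, a_21 = 170/1700 = 0.10, a_31 = 765/1700 = 0.45
  a_12 = 120/1200 = 0.10, a_22 = 480/1200 = 0.40, a_32 = 120/1200 = 0.10
  a_13 = 700/1750 = 0.40, a_23 = 0/1750 = 0.00, a_33 = 787.5/1750 = 0.45
I − A =
  [   0.75    -0.10    -0.40]
  [  -0.10     0.60     0.00]
  [  -0.45    -0.10     0.55]
Cofactors of I−A, C_ij = (−1)^(i+j)·(minor ij) (rows/columns in the sector order above):
  C_11 = (0.60)(0.55) − (0.00)(-0.10) = 0.3300
  C_12 = −[(-0.10)(0.55) − (0.00)(-0.45)] = 0.0550
  C_13 = (-0.10)(-0.10) − (0.60)(-0.45) = 0.2800
  C_21 = −[(-0.10)(0.55) − (-0.40)(-0.10)] = 0.0950
  C_22 = (0.75)(0.55) − (-0.40)(-0.45) = 0.2325
  C_23 = −[(0.75)(-0.10) − (-0.10)(-0.45)] = 0.1200
  C_31 = (-0.10)(0.00) − (-0.40)(0.60) = 0.2400
  C_32 = −[(0.75)(0.00) − (-0.40)(-0.10)] = 0.0400
  C_33 = (0.75)(0.60) − (-0.10)(-0.10) = 0.4400
det(I−A) = Σ_j (I−A)_1j·C_1j = (0.75)(0.3300) + (-0.10)(0.0550) + (-0.40)(0.2800) = 0.1300
adj(I−A) = Cᵀ =
  [ 0.3300   0.0950   0.2400]
  [ 0.0550   0.2325   0.0400]
  [ 0.2800   0.1200   0.4400]
(I − A)⁻¹ = adj(I−A) / det(I−A) ≈
  [   2.5385     0.7308     1.8462]
  [   0.4231     1.7885     0.3077]
  [   2.1538     0.9231     3.3846]
First solve x = (I − A)⁻¹ d = adj(I−A)·d / det(I−A); in particular x_1 = (0.3300·200 + 0.0950·70 + 0.2400·80) / 0.1300 = 91.85 / 0.1300 ≈ 706.5385.
Intermediate flow from 1 to 1: z_11 = a_11 · x_1 = 0.25 × 91.85 / 0.1300 = 22.9625 / 0.1300 ≈ 176.63.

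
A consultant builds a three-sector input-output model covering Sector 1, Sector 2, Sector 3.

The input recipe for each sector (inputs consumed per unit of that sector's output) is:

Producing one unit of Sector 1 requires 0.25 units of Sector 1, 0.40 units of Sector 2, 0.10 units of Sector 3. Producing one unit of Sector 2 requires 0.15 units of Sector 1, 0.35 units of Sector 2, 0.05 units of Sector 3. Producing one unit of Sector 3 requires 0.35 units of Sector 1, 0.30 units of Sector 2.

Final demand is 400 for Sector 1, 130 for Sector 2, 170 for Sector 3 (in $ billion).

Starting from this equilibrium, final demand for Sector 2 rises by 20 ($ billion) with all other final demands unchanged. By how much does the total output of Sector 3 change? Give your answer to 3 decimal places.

Δx_3 = 2.749

I − A =
  [   0.75    -0.15    -0.35]
  [  -0.40     0.65    -0.30]
  [  -0.10    -0.05     1.00]
Cofactors of I−A, C_ij = (−1)^(i+j)·(minor ij) (rows/columns in the sector order above):
  C_11 = (0.65)(1.00) − (-0.30)(-0.05) = 0.6350
  C_12 = −[(-0.40)(1.00) − (-0.30)(-0.10)] = 0.4300
  C_13 = (-0.40)(-0.05) − (0.65)(-0.10) = 0.0850
  C_21 = −[(-0.15)(1.00) − (-0.35)(-0.05)] = 0.1675
  C_22 = (0.75)(1.00) − (-0.35)(-0.10) = 0.7150
  C_23 = −[(0.75)(-0.05) − (-0.15)(-0.10)] = 0.0525
  C_31 = (-0.15)(-0.30) − (-0.35)(0.65) = 0.2725
  C_32 = −[(0.75)(-0.30) − (-0.35)(-0.40)] = 0.3650
  C_33 = (0.75)(0.65) − (-0.15)(-0.40) = 0.4275
det(I−A) = Σ_j (I−A)_1j·C_1j = (0.75)(0.6350) + (-0.15)(0.4300) + (-0.35)(0.0850) = 0.3820
adj(I−A) = Cᵀ =
  [ 0.6350   0.1675   0.2725]
  [ 0.4300   0.7150   0.3650]
  [ 0.0850   0.0525   0.4275]
(I − A)⁻¹ = adj(I−A) / det(I−A) ≈
  [   1.6623     0.4385     0.7134]
  [   1.1257     1.8717     0.9555]
  [   0.2225     0.1374     1.1191]
Δx = (I − A)⁻¹ Δd with Δd having +20 in the Sector 2 component and 0 elsewhere.
So Δx_3 = L_32 · (+20), where L_32 = adj(I−A)_32 / det(I−A) = 0.0525 / 0.3820.
Δx_3 = 0.0525 × (+20) / 0.3820 = 1.05 / 0.3820 ≈ 2.749.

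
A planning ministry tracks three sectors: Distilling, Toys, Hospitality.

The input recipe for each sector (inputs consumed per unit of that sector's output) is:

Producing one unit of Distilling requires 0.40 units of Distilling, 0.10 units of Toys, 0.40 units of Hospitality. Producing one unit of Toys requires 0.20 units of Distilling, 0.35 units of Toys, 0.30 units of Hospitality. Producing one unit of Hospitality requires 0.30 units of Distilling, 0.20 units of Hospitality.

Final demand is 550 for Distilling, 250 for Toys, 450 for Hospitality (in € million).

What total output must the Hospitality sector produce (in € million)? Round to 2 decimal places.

I − A =
  [   0.60    -0.20    -0.30]
  [  -0.10     0.65     0.00]
  [  -0.40    -0.30     0.80]
Cofactors of I−A, C_ij = (−1)^(i+j)·(minor ij) (rows/columns in the sector order above):
  C_11 = (0.65)(0.80) − (0.00)(-0.30) = 0.5200
  C_12 = −[(-0.10)(0.80) − (0.00)(-0.40)] = 0.0800
  C_13 = (-0.10)(-0.30) − (0.65)(-0.40) = 0.2900
  C_21 = −[(-0.20)(0.80) − (-0.30)(-0.30)] = 0.2500
  C_22 = (0.60)(0.80) − (-0.30)(-0.40) = 0.3600
  C_23 = −[(0.60)(-0.30) − (-0.20)(-0.40)] = 0.2600
  C_31 = (-0.20)(0.00) − (-0.30)(0.65) = 0.1950
  C_32 = −[(0.60)(0.00) − (-0.30)(-0.10)] = 0.0300
  C_33 = (0.60)(0.65) − (-0.20)(-0.10) = 0.3700
det(I−A) = Σ_j (I−A)_1j·C_1j = (0.60)(0.5200) + (-0.20)(0.0800) + (-0.30)(0.2900) = 0.2090
adj(I−A) = Cᵀ =
  [ 0.5200   0.2500   0.1950]
  [ 0.0800   0.3600   0.0300]
  [ 0.2900   0.2600   0.3700]
(I − A)⁻¹ = adj(I−A) / det(I−A) ≈
  [   2.4880     1.1962     0.9330]
  [   0.3828     1.7225     0.1435]
  [   1.3876     1.2440     1.7703]
x = (I − A)⁻¹ d = adj(I−A)·d / det(I−A), with det(I−A) = 0.2090:
  x_1 = (0.5200·550 + 0.2500·250 + 0.1950·450) / 0.2090 = 436.25 / 0.2090 ≈ 2087.32
  x_2 = (0.0800·550 + 0.3600·250 + 0.0300·450) / 0.2090 = 147.50 / 0.2090 ≈ 705.74
  x_3 = (0.2900·550 + 0.2600·250 + 0.3700·450) / 0.2090 = 391.00 / 0.2090 ≈ 1870.81

x_3 = 1870.81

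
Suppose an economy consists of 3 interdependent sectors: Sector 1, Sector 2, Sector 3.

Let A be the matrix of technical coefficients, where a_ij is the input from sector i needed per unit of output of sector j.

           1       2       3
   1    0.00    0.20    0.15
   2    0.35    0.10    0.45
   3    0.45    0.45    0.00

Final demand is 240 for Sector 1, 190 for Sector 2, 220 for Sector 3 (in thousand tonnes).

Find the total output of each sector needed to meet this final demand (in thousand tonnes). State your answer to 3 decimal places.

I − A =
  [   1.00    -0.20    -0.15]
  [  -0.35     0.90    -0.45]
  [  -0.45    -0.45     1.00]
Cofactors of I−A, C_ij = (−1)^(i+j)·(minor ij) (rows/columns in the sector order above):
  C_11 = (0.90)(1.00) − (-0.45)(-0.45) = 0.6975
  C_12 = −[(-0.35)(1.00) − (-0.45)(-0.45)] = 0.5525
  C_13 = (-0.35)(-0.45) − (0.90)(-0.45) = 0.5625
  C_21 = −[(-0.20)(1.00) − (-0.15)(-0.45)] = 0.2675
  C_22 = (1.00)(1.00) − (-0.15)(-0.45) = 0.9325
  C_23 = −[(1.00)(-0.45) − (-0.20)(-0.45)] = 0.5400
  C_31 = (-0.20)(-0.45) − (-0.15)(0.90) = 0.2250
  C_32 = −[(1.00)(-0.45) − (-0.15)(-0.35)] = 0.5025
  C_33 = (1.00)(0.90) − (-0.20)(-0.35) = 0.8300
det(I−A) = Σ_j (I−A)_1j·C_1j = (1.00)(0.6975) + (-0.20)(0.5525) + (-0.15)(0.5625) = 0.502625
adj(I−A) = Cᵀ =
  [ 0.6975   0.2675   0.2250]
  [ 0.5525   0.9325   0.5025]
  [ 0.5625   0.5400   0.8300]
(I − A)⁻¹ = adj(I−A) / det(I−A) ≈
  [   1.3877     0.5322     0.4476]
  [   1.0992     1.8553     0.9998]
  [   1.1191     1.0744     1.6513]
x = (I − A)⁻¹ d = adj(I−A)·d / det(I−A), with det(I−A) = 0.502625:
  x_1 = (0.6975·240 + 0.2675·190 + 0.2250·220) / 0.502625 = 267.725 / 0.502625 ≈ 532.654
  x_2 = (0.5525·240 + 0.9325·190 + 0.5025·220) / 0.502625 = 420.325 / 0.502625 ≈ 836.260
  x_3 = (0.5625·240 + 0.5400·190 + 0.8300·220) / 0.502625 = 420.20 / 0.502625 ≈ 836.011

x_1 = 532.654, x_2 = 836.260, x_3 = 836.011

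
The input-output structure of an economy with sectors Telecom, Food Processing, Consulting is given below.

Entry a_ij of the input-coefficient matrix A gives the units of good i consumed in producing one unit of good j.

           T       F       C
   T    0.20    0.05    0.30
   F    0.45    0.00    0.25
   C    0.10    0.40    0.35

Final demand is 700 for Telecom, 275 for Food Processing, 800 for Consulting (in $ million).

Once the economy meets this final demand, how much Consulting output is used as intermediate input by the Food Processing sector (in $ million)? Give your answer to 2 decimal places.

I − A =
  [   0.80    -0.05    -0.30]
  [  -0.45     1.00    -0.25]
  [  -0.10    -0.40     0.65]
Cofactors of I−A, C_ij = (−1)^(i+j)·(minor ij) (rows/columns in the sector order above):
  C_11 = (1.00)(0.65) − (-0.25)(-0.40) = 0.5500
  C_12 = −[(-0.45)(0.65) − (-0.25)(-0.10)] = 0.3175
  C_13 = (-0.45)(-0.40) − (1.00)(-0.10) = 0.2800
  C_21 = −[(-0.05)(0.65) − (-0.30)(-0.40)] = 0.1525
  C_22 = (0.80)(0.65) − (-0.30)(-0.10) = 0.4900
  C_23 = −[(0.80)(-0.40) − (-0.05)(-0.10)] = 0.3250
  C_31 = (-0.05)(-0.25) − (-0.30)(1.00) = 0.3125
  C_32 = −[(0.80)(-0.25) − (-0.30)(-0.45)] = 0.3350
  C_33 = (0.80)(1.00) − (-0.05)(-0.45) = 0.7775
det(I−A) = Σ_j (I−A)_1j·C_1j = (0.80)(0.5500) + (-0.05)(0.3175) + (-0.30)(0.2800) = 0.340125
adj(I−A) = Cᵀ =
  [ 0.5500   0.1525   0.3125]
  [ 0.3175   0.4900   0.3350]
  [ 0.2800   0.3250   0.7775]
(I − A)⁻¹ = adj(I−A) / det(I−A) ≈
  [   1.6171     0.4484     0.9188]
  [   0.9335     1.4406     0.9849]
  [   0.8232     0.9555     2.2859]
First solve x = (I − A)⁻¹ d = adj(I−A)·d / det(I−A); in particular x_F = (0.3175·700 + 0.4900·275 + 0.3350·800) / 0.340125 = 625.00 / 0.340125 ≈ 1837.5597.
Intermediate flow from C to F: z_CF = a_CF · x_F = 0.40 × 625.00 / 0.340125 = 250.00 / 0.340125 ≈ 735.02.

z_CF = 735.02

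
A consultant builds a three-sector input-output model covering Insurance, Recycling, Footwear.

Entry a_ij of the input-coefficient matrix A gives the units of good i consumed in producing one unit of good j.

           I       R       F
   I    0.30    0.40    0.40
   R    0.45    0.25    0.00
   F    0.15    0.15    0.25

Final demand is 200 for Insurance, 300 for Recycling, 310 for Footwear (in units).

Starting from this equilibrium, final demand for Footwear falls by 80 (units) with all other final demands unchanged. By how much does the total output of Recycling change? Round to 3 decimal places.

I − A =
  [   0.70    -0.40    -0.40]
  [  -0.45     0.75     0.00]
  [  -0.15    -0.15     0.75]
Cofactors of I−A, C_ij = (−1)^(i+j)·(minor ij) (rows/columns in the sector order above):
  C_11 = (0.75)(0.75) − (0.00)(-0.15) = 0.5625
  C_12 = −[(-0.45)(0.75) − (0.00)(-0.15)] = 0.3375
  C_13 = (-0.45)(-0.15) − (0.75)(-0.15) = 0.1800
  C_21 = −[(-0.40)(0.75) − (-0.40)(-0.15)] = 0.3600
  C_22 = (0.70)(0.75) − (-0.40)(-0.15) = 0.4650
  C_23 = −[(0.70)(-0.15) − (-0.40)(-0.15)] = 0.1650
  C_31 = (-0.40)(0.00) − (-0.40)(0.75) = 0.3000
  C_32 = −[(0.70)(0.00) − (-0.40)(-0.45)] = 0.1800
  C_33 = (0.70)(0.75) − (-0.40)(-0.45) = 0.3450
det(I−A) = Σ_j (I−A)_1j·C_1j = (0.70)(0.5625) + (-0.40)(0.3375) + (-0.40)(0.1800) = 0.18675
adj(I−A) = Cᵀ =
  [ 0.5625   0.3600   0.3000]
  [ 0.3375   0.4650   0.1800]
  [ 0.1800   0.1650   0.3450]
(I − A)⁻¹ = adj(I−A) / det(I−A) ≈
  [   3.0120     1.9277     1.6064]
  [   1.8072     2.4900     0.9639]
  [   0.9639     0.8835     1.8474]
Δx = (I − A)⁻¹ Δd with Δd having -80 in the Footwear component and 0 elsewhere.
So Δx_R = L_RF · (-80), where L_RF = adj(I−A)_RF / det(I−A) = 0.1800 / 0.18675.
Δx_R = 0.1800 × (-80) / 0.18675 = -14.40 / 0.18675 ≈ -77.108.

Δx_R = -77.108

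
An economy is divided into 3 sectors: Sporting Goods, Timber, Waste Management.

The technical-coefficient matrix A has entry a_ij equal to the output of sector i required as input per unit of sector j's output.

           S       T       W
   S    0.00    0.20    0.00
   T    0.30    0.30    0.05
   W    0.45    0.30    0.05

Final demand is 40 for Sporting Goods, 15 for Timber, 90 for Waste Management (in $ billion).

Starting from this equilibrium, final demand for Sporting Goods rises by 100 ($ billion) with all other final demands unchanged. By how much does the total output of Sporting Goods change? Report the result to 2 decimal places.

I − A =
  [   1.00    -0.20     0.00]
  [  -0.30     0.70    -0.05]
  [  -0.45    -0.30     0.95]
Cofactors of I−A, C_ij = (−1)^(i+j)·(minor ij) (rows/columns in the sector order above):
  C_11 = (0.70)(0.95) − (-0.05)(-0.30) = 0.6500
  C_12 = −[(-0.30)(0.95) − (-0.05)(-0.45)] = 0.3075
  C_13 = (-0.30)(-0.30) − (0.70)(-0.45) = 0.4050
  C_21 = −[(-0.20)(0.95) − (0.00)(-0.30)] = 0.1900
  C_22 = (1.00)(0.95) − (0.00)(-0.45) = 0.9500
  C_23 = −[(1.00)(-0.30) − (-0.20)(-0.45)] = 0.3900
  C_31 = (-0.20)(-0.05) − (0.00)(0.70) = 0.0100
  C_32 = −[(1.00)(-0.05) − (0.00)(-0.30)] = 0.0500
  C_33 = (1.00)(0.70) − (-0.20)(-0.30) = 0.6400
det(I−A) = Σ_j (I−A)_1j·C_1j = (1.00)(0.6500) + (-0.20)(0.3075) + (0.00)(0.4050) = 0.5885
adj(I−A) = Cᵀ =
  [ 0.6500   0.1900   0.0100]
  [ 0.3075   0.9500   0.0500]
  [ 0.4050   0.3900   0.6400]
(I − A)⁻¹ = adj(I−A) / det(I−A) ≈
  [   1.1045     0.3229     0.0170]
  [   0.5225     1.6143     0.0850]
  [   0.6882     0.6627     1.0875]
Δx = (I − A)⁻¹ Δd with Δd having +100 in the Sporting Goods component and 0 elsewhere.
So Δx_S = L_SS · (+100), where L_SS = adj(I−A)_SS / det(I−A) = 0.6500 / 0.5885.
Δx_S = 0.6500 × (+100) / 0.5885 = 65.00 / 0.5885 ≈ 110.45.

Δx_S = 110.45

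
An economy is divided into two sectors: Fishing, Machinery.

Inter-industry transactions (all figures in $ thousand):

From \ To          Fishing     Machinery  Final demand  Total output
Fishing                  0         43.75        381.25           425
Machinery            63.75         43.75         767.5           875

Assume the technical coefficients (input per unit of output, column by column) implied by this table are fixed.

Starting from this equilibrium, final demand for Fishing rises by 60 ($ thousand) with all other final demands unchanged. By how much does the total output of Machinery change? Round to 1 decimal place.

Δx_M = 9.5

Technical coefficients a_ij = z_ij / X_j:
  a_FF = 0/425 = 0.00, a_MF = 63.75/425 = 0.15
  a_FM = 43.75/875 = 0.05, a_MM = 43.75/875 = 0.05
I − A =
  [   1.00    -0.05]
  [  -0.15     0.95]
det(I−A) = (1.00)(0.95) − (-0.05)(-0.15) = 0.9425
adj(I−A) = [[0.95, 0.05], [0.15, 1.00]]
(I − A)⁻¹ = adj(I−A) / det(I−A) ≈
  [   1.0080     0.0531]
  [   0.1592     1.0610]
Δx = (I − A)⁻¹ Δd with Δd having +60 in the Fishing component and 0 elsewhere.
So Δx_M = L_MF · (+60), where L_MF = adj(I−A)_MF / det(I−A) = 0.15 / 0.9425.
Δx_M = 0.15 × (+60) / 0.9425 = 9.00 / 0.9425 ≈ 9.5.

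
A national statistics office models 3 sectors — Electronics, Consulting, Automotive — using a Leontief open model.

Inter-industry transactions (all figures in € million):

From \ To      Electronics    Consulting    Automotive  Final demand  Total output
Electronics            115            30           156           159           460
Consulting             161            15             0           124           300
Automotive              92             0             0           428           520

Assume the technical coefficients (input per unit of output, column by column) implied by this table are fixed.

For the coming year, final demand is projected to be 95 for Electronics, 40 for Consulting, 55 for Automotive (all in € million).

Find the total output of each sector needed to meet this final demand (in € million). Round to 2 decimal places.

Technical coefficients a_ij = z_ij / X_j:
  a_11 = 115/460 = 0.25, a_21 = 161/460 = 0.35, a_31 = 92/460 = 0.20
  a_12 = 30/300 = 0.10, a_22 = 15/300 = 0.05, a_32 = 0/300 = 0.00
  a_13 = 156/520 = 0.30, a_23 = 0/520 = 0.00, a_33 = 0/520 = 0.00
I − A =
  [   0.75    -0.10    -0.30]
  [  -0.35     0.95     0.00]
  [  -0.20     0.00     1.00]
Cofactors of I−A, C_ij = (−1)^(i+j)·(minor ij) (rows/columns in the sector order above):
  C_11 = (0.95)(1.00) − (0.00)(0.00) = 0.9500
  C_12 = −[(-0.35)(1.00) − (0.00)(-0.20)] = 0.3500
  C_13 = (-0.35)(0.00) − (0.95)(-0.20) = 0.1900
  C_21 = −[(-0.10)(1.00) − (-0.30)(0.00)] = 0.1000
  C_22 = (0.75)(1.00) − (-0.30)(-0.20) = 0.6900
  C_23 = −[(0.75)(0.00) − (-0.10)(-0.20)] = 0.0200
  C_31 = (-0.10)(0.00) − (-0.30)(0.95) = 0.2850
  C_32 = −[(0.75)(0.00) − (-0.30)(-0.35)] = 0.1050
  C_33 = (0.75)(0.95) − (-0.10)(-0.35) = 0.6775
det(I−A) = Σ_j (I−A)_1j·C_1j = (0.75)(0.9500) + (-0.10)(0.3500) + (-0.30)(0.1900) = 0.6205
adj(I−A) = Cᵀ =
  [ 0.9500   0.1000   0.2850]
  [ 0.3500   0.6900   0.1050]
  [ 0.1900   0.0200   0.6775]
(I − A)⁻¹ = adj(I−A) / det(I−A) ≈
  [   1.5310     0.1612     0.4593]
  [   0.5641     1.1120     0.1692]
  [   0.3062     0.0322     1.0919]
x = (I − A)⁻¹ d = adj(I−A)·d / det(I−A), with det(I−A) = 0.6205:
  x_1 = (0.9500·95 + 0.1000·40 + 0.2850·55) / 0.6205 = 109.925 / 0.6205 ≈ 177.16
  x_2 = (0.3500·95 + 0.6900·40 + 0.1050·55) / 0.6205 = 66.625 / 0.6205 ≈ 107.37
  x_3 = (0.1900·95 + 0.0200·40 + 0.6775·55) / 0.6205 = 56.1125 / 0.6205 ≈ 90.43

x_1 = 177.16, x_2 = 107.37, x_3 = 90.43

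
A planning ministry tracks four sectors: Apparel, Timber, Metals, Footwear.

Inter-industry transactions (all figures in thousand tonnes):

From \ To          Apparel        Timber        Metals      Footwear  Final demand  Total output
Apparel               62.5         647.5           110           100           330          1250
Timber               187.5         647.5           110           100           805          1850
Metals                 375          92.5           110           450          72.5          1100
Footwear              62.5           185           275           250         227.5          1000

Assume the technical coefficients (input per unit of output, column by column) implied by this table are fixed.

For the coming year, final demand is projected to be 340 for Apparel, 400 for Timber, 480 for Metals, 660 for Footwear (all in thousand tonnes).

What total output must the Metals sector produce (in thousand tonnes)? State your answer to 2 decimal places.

Technical coefficients a_ij = z_ij / X_j:
  a_AA = 62.5/1250 = 0.05, a_TA = 187.5/1250 = 0.15, a_MA = 375/1250 = 0.30, a_FA = 62.5/1250 = 0.05
  a_AT = 647.5/1850 = 0.35, a_TT = 647.5/1850 = 0.35, a_MT = 92.5/1850 = 0.05, a_FT = 185/1850 = 0.10
  a_AM = 110/1100 = 0.10, a_TM = 110/1100 = 0.10, a_MM = 110/1100 = 0.10, a_FM = 275/1100 = 0.25
  a_AF = 100/1000 = 0.10, a_TF = 100/1000 = 0.10, a_MF = 450/1000 = 0.45, a_FF = 250/1000 = 0.25
I − A =
  [   0.95    -0.35    -0.10    -0.10]
  [  -0.15     0.65    -0.10    -0.10]
  [  -0.30    -0.05     0.90    -0.45]
  [  -0.05    -0.10    -0.25     0.75]
Compute the cofactors C_ij = (−1)^(i+j)·(3×3 minor ij) of I−A; the adjugate is their transpose:
adj(I−A) = Cᵀ =
  [ 0.347125   0.215375   0.100000   0.135000]
  [ 0.121125   0.497625   0.110000   0.148500]
  [ 0.170500   0.167750   0.407750   0.289750]
  [ 0.096125   0.136625   0.157250   0.473000]
det(I−A) = Σ_j (I−A)_1j·C_1j = (0.95)(0.347125) + (-0.35)(0.121125) + (-0.10)(0.170500) + (-0.10)(0.096125) = 0.2607125
(I − A)⁻¹ = adj(I−A) / det(I−A) ≈
  [   1.3314     0.8261     0.3836     0.5178]
  [   0.4646     1.9087     0.4219     0.5696]
  [   0.6540     0.6434     1.5640     1.1114]
  [   0.3687     0.5240     0.6032     1.8143]
x = (I − A)⁻¹ d = adj(I−A)·d / det(I−A), with det(I−A) = 0.2607125:
  x_A = (0.347125·340 + 0.215375·400 + 0.100000·480 + 0.135000·660) / 0.2607125 = 341.2725 / 0.2607125 ≈ 1309.00
  x_T = (0.121125·340 + 0.497625·400 + 0.110000·480 + 0.148500·660) / 0.2607125 = 391.0425 / 0.2607125 ≈ 1499.90
  x_M = (0.170500·340 + 0.167750·400 + 0.407750·480 + 0.289750·660) / 0.2607125 = 512.025 / 0.2607125 ≈ 1963.94
  x_F = (0.096125·340 + 0.136625·400 + 0.157250·480 + 0.473000·660) / 0.2607125 = 474.9925 / 0.2607125 ≈ 1821.90

x_M = 1963.94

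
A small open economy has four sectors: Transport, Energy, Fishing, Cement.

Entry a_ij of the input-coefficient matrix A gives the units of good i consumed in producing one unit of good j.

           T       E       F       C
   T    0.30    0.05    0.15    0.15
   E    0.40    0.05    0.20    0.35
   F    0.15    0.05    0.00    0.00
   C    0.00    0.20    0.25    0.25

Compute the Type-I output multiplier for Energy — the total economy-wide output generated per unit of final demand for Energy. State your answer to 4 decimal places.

m_E = 1.9539

I − A =
  [   0.70    -0.05    -0.15    -0.15]
  [  -0.40     0.95    -0.20    -0.35]
  [  -0.15    -0.05     1.00     0.00]
  [   0.00    -0.20    -0.25     0.75]
Compute the cofactors C_ij = (−1)^(i+j)·(3×3 minor ij) of I−A; the adjugate is their transpose:
adj(I−A) = Cᵀ =
  [ 0.630625   0.075000   0.149875   0.161125]
  [ 0.335625   0.502500   0.226250   0.301625]
  [ 0.111375   0.036375   0.422750   0.039250]
  [ 0.126625   0.146125   0.201250   0.612125]
det(I−A) = Σ_j (I−A)_1j·C_1j = (0.70)(0.630625) + (-0.05)(0.335625) + (-0.15)(0.111375) + (-0.15)(0.126625) = 0.38895625
(I − A)⁻¹ = adj(I−A) / det(I−A) ≈
  [   1.62133     0.19282     0.38533     0.41425]
  [   0.86289     1.29192     0.58168     0.77547]
  [   0.28634     0.09352     1.08688     0.10091]
  [   0.32555     0.37568     0.51741     1.57376]
The output multiplier for sector j is the column-j sum of the Leontief inverse (I − A)⁻¹ = adj(I−A) / det(I−A).
Column E of adj(I−A): (0.075000, 0.502500, 0.036375, 0.146125); det(I−A) = 0.38895625.
m_E = (0.075000 + 0.502500 + 0.036375 + 0.146125) / 0.38895625 = 0.76 / 0.38895625 ≈ 1.9539.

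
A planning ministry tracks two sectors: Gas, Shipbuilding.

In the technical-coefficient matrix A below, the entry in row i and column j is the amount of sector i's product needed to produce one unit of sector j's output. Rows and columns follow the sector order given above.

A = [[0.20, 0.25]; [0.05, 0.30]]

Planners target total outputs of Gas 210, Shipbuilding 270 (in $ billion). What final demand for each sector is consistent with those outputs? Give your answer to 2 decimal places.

I − A =
  [   0.80    -0.25]
  [  -0.05     0.70]
d = (I − A) x:
  d_1 = (+0.80)·210 + (-0.25)·270 = 100.50
  d_2 = (-0.05)·210 + (+0.70)·270 = 178.50

d_1 = 100.50, d_2 = 178.50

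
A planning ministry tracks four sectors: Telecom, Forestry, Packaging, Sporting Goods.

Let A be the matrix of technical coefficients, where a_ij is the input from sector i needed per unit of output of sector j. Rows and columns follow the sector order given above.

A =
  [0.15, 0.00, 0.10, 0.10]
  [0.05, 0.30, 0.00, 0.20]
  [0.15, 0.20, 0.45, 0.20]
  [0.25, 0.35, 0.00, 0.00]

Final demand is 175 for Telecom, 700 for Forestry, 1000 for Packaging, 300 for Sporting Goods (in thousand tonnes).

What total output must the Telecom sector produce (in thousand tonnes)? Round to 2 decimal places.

I − A =
  [   0.85     0.00    -0.10    -0.10]
  [  -0.05     0.70     0.00    -0.20]
  [  -0.15    -0.20     0.55    -0.20]
  [  -0.25    -0.35     0.00     1.00]
Compute the cofactors C_ij = (−1)^(i+j)·(3×3 minor ij) of I−A; the adjugate is their transpose:
adj(I−A) = Cᵀ =
  [ 0.346500   0.046250   0.063000   0.056500]
  [ 0.055000   0.433750   0.010000   0.094250]
  [ 0.153000   0.229750   0.516250   0.164500]
  [ 0.105875   0.163375   0.019250   0.315750]
det(I−A) = Σ_j (I−A)_1j·C_1j = (0.85)(0.346500) + (0.00)(0.055000) + (-0.10)(0.153000) + (-0.10)(0.105875) = 0.2686375
(I − A)⁻¹ = adj(I−A) / det(I−A) ≈
  [   1.2898     0.1722     0.2345     0.2103]
  [   0.2047     1.6146     0.0372     0.3508]
  [   0.5695     0.8552     1.9217     0.6123]
  [   0.3941     0.6082     0.0717     1.1754]
x = (I − A)⁻¹ d = adj(I−A)·d / det(I−A), with det(I−A) = 0.2686375:
  x_1 = (0.346500·175 + 0.046250·700 + 0.063000·1000 + 0.056500·300) / 0.2686375 = 172.9625 / 0.2686375 ≈ 643.85
  x_2 = (0.055000·175 + 0.433750·700 + 0.010000·1000 + 0.094250·300) / 0.2686375 = 351.525 / 0.2686375 ≈ 1308.55
  x_3 = (0.153000·175 + 0.229750·700 + 0.516250·1000 + 0.164500·300) / 0.2686375 = 753.20 / 0.2686375 ≈ 2803.78
  x_4 = (0.105875·175 + 0.163375·700 + 0.019250·1000 + 0.315750·300) / 0.2686375 = 246.865625 / 0.2686375 ≈ 918.95

x_1 = 643.85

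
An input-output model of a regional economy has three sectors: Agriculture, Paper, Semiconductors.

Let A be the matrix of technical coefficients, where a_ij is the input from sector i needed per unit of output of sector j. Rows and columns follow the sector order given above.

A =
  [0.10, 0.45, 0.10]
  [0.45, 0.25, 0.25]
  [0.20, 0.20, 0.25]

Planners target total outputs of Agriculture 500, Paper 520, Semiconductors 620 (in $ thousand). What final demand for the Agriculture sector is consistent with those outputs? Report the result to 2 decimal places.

I − A =
  [   0.90    -0.45    -0.10]
  [  -0.45     0.75    -0.25]
  [  -0.20    -0.20     0.75]
d = (I − A) x:
  d_A = (+0.90)·500 + (-0.45)·520 + (-0.10)·620 = 154.00
  d_P = (-0.45)·500 + (+0.75)·520 + (-0.25)·620 = 10.00
  d_S = (-0.20)·500 + (-0.20)·520 + (+0.75)·620 = 261.00

d_A = 154.00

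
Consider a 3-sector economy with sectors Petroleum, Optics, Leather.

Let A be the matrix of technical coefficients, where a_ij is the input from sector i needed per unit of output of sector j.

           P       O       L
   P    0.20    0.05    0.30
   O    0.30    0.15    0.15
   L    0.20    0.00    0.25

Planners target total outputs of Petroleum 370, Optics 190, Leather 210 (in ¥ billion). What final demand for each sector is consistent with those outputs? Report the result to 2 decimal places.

d_P = 223.50, d_O = 19.00, d_L = 83.50

I − A =
  [   0.80    -0.05    -0.30]
  [  -0.30     0.85    -0.15]
  [  -0.20     0.00     0.75]
d = (I − A) x:
  d_P = (+0.80)·370 + (-0.05)·190 + (-0.30)·210 = 223.50
  d_O = (-0.30)·370 + (+0.85)·190 + (-0.15)·210 = 19.00
  d_L = (-0.20)·370 + (+0.00)·190 + (+0.75)·210 = 83.50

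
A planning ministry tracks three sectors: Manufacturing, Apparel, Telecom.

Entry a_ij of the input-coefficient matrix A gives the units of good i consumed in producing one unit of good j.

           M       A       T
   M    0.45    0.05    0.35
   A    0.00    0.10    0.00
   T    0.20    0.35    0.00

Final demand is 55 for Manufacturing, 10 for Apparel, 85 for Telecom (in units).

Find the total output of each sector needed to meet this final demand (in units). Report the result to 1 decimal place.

x_M = 180.6, x_A = 11.1, x_T = 125.0

I − A =
  [   0.55    -0.05    -0.35]
  [   0.00     0.90     0.00]
  [  -0.20    -0.35     1.00]
Cofactors of I−A, C_ij = (−1)^(i+j)·(minor ij) (rows/columns in the sector order above):
  C_11 = (0.90)(1.00) − (0.00)(-0.35) = 0.9000
  C_12 = −[(0.00)(1.00) − (0.00)(-0.20)] = 0.0000
  C_13 = (0.00)(-0.35) − (0.90)(-0.20) = 0.1800
  C_21 = −[(-0.05)(1.00) − (-0.35)(-0.35)] = 0.1725
  C_22 = (0.55)(1.00) − (-0.35)(-0.20) = 0.4800
  C_23 = −[(0.55)(-0.35) − (-0.05)(-0.20)] = 0.2025
  C_31 = (-0.05)(0.00) − (-0.35)(0.90) = 0.3150
  C_32 = −[(0.55)(0.00) − (-0.35)(0.00)] = 0.0000
  C_33 = (0.55)(0.90) − (-0.05)(0.00) = 0.4950
det(I−A) = Σ_j (I−A)_1j·C_1j = (0.55)(0.9000) + (-0.05)(0.0000) + (-0.35)(0.1800) = 0.4320
adj(I−A) = Cᵀ =
  [ 0.9000   0.1725   0.3150]
  [ 0.0000   0.4800   0.0000]
  [ 0.1800   0.2025   0.4950]
(I − A)⁻¹ = adj(I−A) / det(I−A) ≈
  [   2.0833     0.3993     0.7292]
  [   0.0000     1.1111     0.0000]
  [   0.4167     0.4688     1.1458]
x = (I − A)⁻¹ d = adj(I−A)·d / det(I−A), with det(I−A) = 0.4320:
  x_M = (0.9000·55 + 0.1725·10 + 0.3150·85) / 0.4320 = 78.00 / 0.4320 ≈ 180.6
  x_A = (0.0000·55 + 0.4800·10 + 0.0000·85) / 0.4320 = 4.80 / 0.4320 ≈ 11.1
  x_T = (0.1800·55 + 0.2025·10 + 0.4950·85) / 0.4320 = 54.00 / 0.4320 = 125.0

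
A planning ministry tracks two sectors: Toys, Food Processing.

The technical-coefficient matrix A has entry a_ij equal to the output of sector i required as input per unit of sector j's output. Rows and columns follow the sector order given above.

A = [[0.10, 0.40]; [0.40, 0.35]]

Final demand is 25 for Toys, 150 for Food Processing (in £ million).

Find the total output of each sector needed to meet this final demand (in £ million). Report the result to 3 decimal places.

I − A =
  [   0.90    -0.40]
  [  -0.40     0.65]
det(I−A) = (0.90)(0.65) − (-0.40)(-0.40) = 0.4250
adj(I−A) = [[0.65, 0.40], [0.40, 0.90]]
(I − A)⁻¹ = adj(I−A) / det(I−A) ≈
  [   1.5294     0.9412]
  [   0.9412     2.1176]
x = (I − A)⁻¹ d = adj(I−A)·d / det(I−A), with det(I−A) = 0.4250:
  x_1 = (0.65·25 + 0.40·150) / 0.4250 = 76.25 / 0.4250 ≈ 179.412
  x_2 = (0.40·25 + 0.90·150) / 0.4250 = 145.00 / 0.4250 ≈ 341.176

x_1 = 179.412, x_2 = 341.176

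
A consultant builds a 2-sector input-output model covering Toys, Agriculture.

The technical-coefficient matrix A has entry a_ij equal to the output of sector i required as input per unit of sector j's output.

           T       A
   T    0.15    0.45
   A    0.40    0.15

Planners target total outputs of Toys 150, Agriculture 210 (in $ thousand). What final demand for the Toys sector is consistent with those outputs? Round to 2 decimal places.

I − A =
  [   0.85    -0.45]
  [  -0.40     0.85]
d = (I − A) x:
  d_T = (+0.85)·150 + (-0.45)·210 = 33.00
  d_A = (-0.40)·150 + (+0.85)·210 = 118.50

d_T = 33.00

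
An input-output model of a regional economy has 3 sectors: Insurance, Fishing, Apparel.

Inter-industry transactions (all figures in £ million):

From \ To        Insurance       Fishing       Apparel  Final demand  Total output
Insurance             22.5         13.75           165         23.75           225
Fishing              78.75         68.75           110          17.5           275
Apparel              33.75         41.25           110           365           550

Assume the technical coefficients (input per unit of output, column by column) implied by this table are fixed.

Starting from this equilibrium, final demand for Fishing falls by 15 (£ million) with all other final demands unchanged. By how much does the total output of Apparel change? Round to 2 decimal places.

Technical coefficients a_ij = z_ij / X_j:
  a_11 = 22.5/225 = 0.10, a_21 = 78.75/225 = 0.35, a_31 = 33.75/225 = 0.15
  a_12 = 13.75/275 = 0.05, a_22 = 68.75/275 = 0.25, a_32 = 41.25/275 = 0.15
  a_13 = 165/550 = 0.30, a_23 = 110/550 = 0.20, a_33 = 110/550 = 0.20
I − A =
  [   0.90    -0.05    -0.30]
  [  -0.35     0.75    -0.20]
  [  -0.15    -0.15     0.80]
Cofactors of I−A, C_ij = (−1)^(i+j)·(minor ij) (rows/columns in the sector order above):
  C_11 = (0.75)(0.80) − (-0.20)(-0.15) = 0.5700
  C_12 = −[(-0.35)(0.80) − (-0.20)(-0.15)] = 0.3100
  C_13 = (-0.35)(-0.15) − (0.75)(-0.15) = 0.1650
  C_21 = −[(-0.05)(0.80) − (-0.30)(-0.15)] = 0.0850
  C_22 = (0.90)(0.80) − (-0.30)(-0.15) = 0.6750
  C_23 = −[(0.90)(-0.15) − (-0.05)(-0.15)] = 0.1425
  C_31 = (-0.05)(-0.20) − (-0.30)(0.75) = 0.2350
  C_32 = −[(0.90)(-0.20) − (-0.30)(-0.35)] = 0.2850
  C_33 = (0.90)(0.75) − (-0.05)(-0.35) = 0.6575
det(I−A) = Σ_j (I−A)_1j·C_1j = (0.90)(0.5700) + (-0.05)(0.3100) + (-0.30)(0.1650) = 0.4480
adj(I−A) = Cᵀ =
  [ 0.5700   0.0850   0.2350]
  [ 0.3100   0.6750   0.2850]
  [ 0.1650   0.1425   0.6575]
(I − A)⁻¹ = adj(I−A) / det(I−A) ≈
  [   1.2723     0.1897     0.5246]
  [   0.6920     1.5067     0.6362]
  [   0.3683     0.3181     1.4676]
Δx = (I − A)⁻¹ Δd with Δd having -15 in the Fishing component and 0 elsewhere.
So Δx_3 = L_32 · (-15), where L_32 = adj(I−A)_32 / det(I−A) = 0.1425 / 0.4480.
Δx_3 = 0.1425 × (-15) / 0.4480 = -2.1375 / 0.4480 ≈ -4.77.

Δx_3 = -4.77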